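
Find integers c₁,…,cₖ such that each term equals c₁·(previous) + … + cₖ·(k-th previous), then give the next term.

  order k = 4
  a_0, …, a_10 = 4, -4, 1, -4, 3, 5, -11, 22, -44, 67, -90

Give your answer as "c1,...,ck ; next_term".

-2,-1,-1,-2 ; 113

  a_4 = -2·-4 + -1·1 + -1·-4 + -2·4 = 3
  a_5 = -2·3 + -1·-4 + -1·1 + -2·-4 = 5
  a_6 = -2·5 + -1·3 + -1·-4 + -2·1 = -11
  a_7 = -2·-11 + -1·5 + -1·3 + -2·-4 = 22
  a_8 = -2·22 + -1·-11 + -1·5 + -2·3 = -44
  a_9 = -2·-44 + -1·22 + -1·-11 + -2·5 = 67
  a_10 = -2·67 + -1·-44 + -1·22 + -2·-11 = -90
  a_11 = -2·-90 + -1·67 + -1·-44 + -2·22 = 113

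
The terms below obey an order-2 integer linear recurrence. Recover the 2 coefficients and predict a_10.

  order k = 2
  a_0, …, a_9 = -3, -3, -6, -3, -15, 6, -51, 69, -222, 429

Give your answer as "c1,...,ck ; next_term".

  a_2 = -1·-3 + 3·-3 = -6
  a_3 = -1·-6 + 3·-3 = -3
  a_4 = -1·-3 + 3·-6 = -15
  a_5 = -1·-15 + 3·-3 = 6
  a_6 = -1·6 + 3·-15 = -51
  a_7 = -1·-51 + 3·6 = 69
  a_8 = -1·69 + 3·-51 = -222
  a_9 = -1·-222 + 3·69 = 429
  a_10 = -1·429 + 3·-222 = -1095

-1,3 ; -1095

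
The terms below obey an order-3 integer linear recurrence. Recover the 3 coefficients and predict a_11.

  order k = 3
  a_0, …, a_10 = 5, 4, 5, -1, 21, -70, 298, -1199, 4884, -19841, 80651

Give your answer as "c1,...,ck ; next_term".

  a_3 = -4·5 + 1·4 + 3·5 = -1
  a_4 = -4·-1 + 1·5 + 3·4 = 21
  a_5 = -4·21 + 1·-1 + 3·5 = -70
  a_6 = -4·-70 + 1·21 + 3·-1 = 298
  a_7 = -4·298 + 1·-70 + 3·21 = -1199
  a_8 = -4·-1199 + 1·298 + 3·-70 = 4884
  a_9 = -4·4884 + 1·-1199 + 3·298 = -19841
  a_10 = -4·-19841 + 1·4884 + 3·-1199 = 80651
  a_11 = -4·80651 + 1·-19841 + 3·4884 = -327793

-4,1,3 ; -327793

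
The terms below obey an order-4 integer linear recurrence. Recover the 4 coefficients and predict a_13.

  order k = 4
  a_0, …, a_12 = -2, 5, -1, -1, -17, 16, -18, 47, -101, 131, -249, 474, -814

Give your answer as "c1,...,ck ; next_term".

0,1,-2,3 ; 1365

  a_4 = 0·-1 + 1·-1 + -2·5 + 3·-2 = -17
  a_5 = 0·-17 + 1·-1 + -2·-1 + 3·5 = 16
  a_6 = 0·16 + 1·-17 + -2·-1 + 3·-1 = -18
  a_7 = 0·-18 + 1·16 + -2·-17 + 3·-1 = 47
  a_8 = 0·47 + 1·-18 + -2·16 + 3·-17 = -101
  a_9 = 0·-101 + 1·47 + -2·-18 + 3·16 = 131
  a_10 = 0·131 + 1·-101 + -2·47 + 3·-18 = -249
  a_11 = 0·-249 + 1·131 + -2·-101 + 3·47 = 474
  a_12 = 0·474 + 1·-249 + -2·131 + 3·-101 = -814
  a_13 = 0·-814 + 1·474 + -2·-249 + 3·131 = 1365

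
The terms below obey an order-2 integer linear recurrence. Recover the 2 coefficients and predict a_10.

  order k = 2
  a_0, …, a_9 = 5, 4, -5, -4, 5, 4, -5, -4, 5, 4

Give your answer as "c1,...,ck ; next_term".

0,-1 ; -5

  a_2 = 0·4 + -1·5 = -5
  a_3 = 0·-5 + -1·4 = -4
  a_4 = 0·-4 + -1·-5 = 5
  a_5 = 0·5 + -1·-4 = 4
  a_6 = 0·4 + -1·5 = -5
  a_7 = 0·-5 + -1·4 = -4
  a_8 = 0·-4 + -1·-5 = 5
  a_9 = 0·5 + -1·-4 = 4
  a_10 = 0·4 + -1·5 = -5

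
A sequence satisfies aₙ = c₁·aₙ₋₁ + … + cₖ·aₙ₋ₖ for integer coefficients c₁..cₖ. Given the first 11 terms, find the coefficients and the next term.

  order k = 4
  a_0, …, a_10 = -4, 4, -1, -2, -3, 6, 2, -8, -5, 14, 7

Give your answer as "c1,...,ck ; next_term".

  a_4 = 0·-2 + -1·-1 + 0·4 + 1·-4 = -3
  a_5 = 0·-3 + -1·-2 + 0·-1 + 1·4 = 6
  a_6 = 0·6 + -1·-3 + 0·-2 + 1·-1 = 2
  a_7 = 0·2 + -1·6 + 0·-3 + 1·-2 = -8
  a_8 = 0·-8 + -1·2 + 0·6 + 1·-3 = -5
  a_9 = 0·-5 + -1·-8 + 0·2 + 1·6 = 14
  a_10 = 0·14 + -1·-5 + 0·-8 + 1·2 = 7
  a_11 = 0·7 + -1·14 + 0·-5 + 1·-8 = -22

0,-1,0,1 ; -22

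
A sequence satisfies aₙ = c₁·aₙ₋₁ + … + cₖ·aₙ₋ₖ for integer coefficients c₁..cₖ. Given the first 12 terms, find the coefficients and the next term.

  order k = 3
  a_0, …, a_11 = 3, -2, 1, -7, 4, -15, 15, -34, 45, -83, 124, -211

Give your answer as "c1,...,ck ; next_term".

0,2,-1 ; 331

  a_3 = 0·1 + 2·-2 + -1·3 = -7
  a_4 = 0·-7 + 2·1 + -1·-2 = 4
  a_5 = 0·4 + 2·-7 + -1·1 = -15
  a_6 = 0·-15 + 2·4 + -1·-7 = 15
  a_7 = 0·15 + 2·-15 + -1·4 = -34
  a_8 = 0·-34 + 2·15 + -1·-15 = 45
  a_9 = 0·45 + 2·-34 + -1·15 = -83
  a_10 = 0·-83 + 2·45 + -1·-34 = 124
  a_11 = 0·124 + 2·-83 + -1·45 = -211
  a_12 = 0·-211 + 2·124 + -1·-83 = 331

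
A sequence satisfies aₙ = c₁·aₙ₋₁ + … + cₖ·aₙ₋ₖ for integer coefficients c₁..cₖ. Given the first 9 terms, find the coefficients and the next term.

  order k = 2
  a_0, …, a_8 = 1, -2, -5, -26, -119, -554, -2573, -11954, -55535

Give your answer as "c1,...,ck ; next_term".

  a_2 = 4·-2 + 3·1 = -5
  a_3 = 4·-5 + 3·-2 = -26
  a_4 = 4·-26 + 3·-5 = -119
  a_5 = 4·-119 + 3·-26 = -554
  a_6 = 4·-554 + 3·-119 = -2573
  a_7 = 4·-2573 + 3·-554 = -11954
  a_8 = 4·-11954 + 3·-2573 = -55535
  a_9 = 4·-55535 + 3·-11954 = -258002

4,3 ; -258002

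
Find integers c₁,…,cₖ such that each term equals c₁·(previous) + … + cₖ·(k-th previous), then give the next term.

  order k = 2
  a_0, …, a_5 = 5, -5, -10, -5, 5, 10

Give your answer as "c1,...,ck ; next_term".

  a_2 = 1·-5 + -1·5 = -10
  a_3 = 1·-10 + -1·-5 = -5
  a_4 = 1·-5 + -1·-10 = 5
  a_5 = 1·5 + -1·-5 = 10
  a_6 = 1·10 + -1·5 = 5

1,-1 ; 5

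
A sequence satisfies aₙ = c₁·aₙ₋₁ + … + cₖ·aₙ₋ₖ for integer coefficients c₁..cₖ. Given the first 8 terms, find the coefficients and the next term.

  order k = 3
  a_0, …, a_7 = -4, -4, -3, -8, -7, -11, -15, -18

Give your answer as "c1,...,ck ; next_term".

  a_3 = 0·-3 + 1·-4 + 1·-4 = -8
  a_4 = 0·-8 + 1·-3 + 1·-4 = -7
  a_5 = 0·-7 + 1·-8 + 1·-3 = -11
  a_6 = 0·-11 + 1·-7 + 1·-8 = -15
  a_7 = 0·-15 + 1·-11 + 1·-7 = -18
  a_8 = 0·-18 + 1·-15 + 1·-11 = -26

0,1,1 ; -26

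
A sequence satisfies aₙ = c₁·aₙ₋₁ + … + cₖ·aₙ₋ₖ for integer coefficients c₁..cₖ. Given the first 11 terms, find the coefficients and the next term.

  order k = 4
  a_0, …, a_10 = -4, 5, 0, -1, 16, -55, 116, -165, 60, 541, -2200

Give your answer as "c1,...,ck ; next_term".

  a_4 = -3·-1 + -3·0 + 1·5 + -2·-4 = 16
  a_5 = -3·16 + -3·-1 + 1·0 + -2·5 = -55
  a_6 = -3·-55 + -3·16 + 1·-1 + -2·0 = 116
  a_7 = -3·116 + -3·-55 + 1·16 + -2·-1 = -165
  a_8 = -3·-165 + -3·116 + 1·-55 + -2·16 = 60
  a_9 = -3·60 + -3·-165 + 1·116 + -2·-55 = 541
  a_10 = -3·541 + -3·60 + 1·-165 + -2·116 = -2200
  a_11 = -3·-2200 + -3·541 + 1·60 + -2·-165 = 5367

-3,-3,1,-2 ; 5367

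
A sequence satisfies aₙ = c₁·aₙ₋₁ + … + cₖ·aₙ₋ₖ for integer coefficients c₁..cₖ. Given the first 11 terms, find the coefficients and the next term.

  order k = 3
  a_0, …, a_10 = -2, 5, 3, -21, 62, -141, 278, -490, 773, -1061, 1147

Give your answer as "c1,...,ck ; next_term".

-3,-2,1 ; -546

  a_3 = -3·3 + -2·5 + 1·-2 = -21
  a_4 = -3·-21 + -2·3 + 1·5 = 62
  a_5 = -3·62 + -2·-21 + 1·3 = -141
  a_6 = -3·-141 + -2·62 + 1·-21 = 278
  a_7 = -3·278 + -2·-141 + 1·62 = -490
  a_8 = -3·-490 + -2·278 + 1·-141 = 773
  a_9 = -3·773 + -2·-490 + 1·278 = -1061
  a_10 = -3·-1061 + -2·773 + 1·-490 = 1147
  a_11 = -3·1147 + -2·-1061 + 1·773 = -546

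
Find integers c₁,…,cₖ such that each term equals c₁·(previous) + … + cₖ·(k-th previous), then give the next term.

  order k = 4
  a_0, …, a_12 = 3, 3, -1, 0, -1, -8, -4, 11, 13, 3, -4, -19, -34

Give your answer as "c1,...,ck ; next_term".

1,-2,1,-2 ; -6

  a_4 = 1·0 + -2·-1 + 1·3 + -2·3 = -1
  a_5 = 1·-1 + -2·0 + 1·-1 + -2·3 = -8
  a_6 = 1·-8 + -2·-1 + 1·0 + -2·-1 = -4
  a_7 = 1·-4 + -2·-8 + 1·-1 + -2·0 = 11
  a_8 = 1·11 + -2·-4 + 1·-8 + -2·-1 = 13
  a_9 = 1·13 + -2·11 + 1·-4 + -2·-8 = 3
  a_10 = 1·3 + -2·13 + 1·11 + -2·-4 = -4
  a_11 = 1·-4 + -2·3 + 1·13 + -2·11 = -19
  a_12 = 1·-19 + -2·-4 + 1·3 + -2·13 = -34
  a_13 = 1·-34 + -2·-19 + 1·-4 + -2·3 = -6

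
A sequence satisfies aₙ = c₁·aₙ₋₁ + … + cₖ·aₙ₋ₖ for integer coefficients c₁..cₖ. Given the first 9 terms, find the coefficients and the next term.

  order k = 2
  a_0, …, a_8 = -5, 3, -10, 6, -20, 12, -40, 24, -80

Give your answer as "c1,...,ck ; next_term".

  a_2 = 0·3 + 2·-5 = -10
  a_3 = 0·-10 + 2·3 = 6
  a_4 = 0·6 + 2·-10 = -20
  a_5 = 0·-20 + 2·6 = 12
  a_6 = 0·12 + 2·-20 = -40
  a_7 = 0·-40 + 2·12 = 24
  a_8 = 0·24 + 2·-40 = -80
  a_9 = 0·-80 + 2·24 = 48

0,2 ; 48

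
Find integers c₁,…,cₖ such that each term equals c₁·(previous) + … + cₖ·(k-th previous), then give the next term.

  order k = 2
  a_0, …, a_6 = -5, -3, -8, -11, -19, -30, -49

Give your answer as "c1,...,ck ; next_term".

  a_2 = 1·-3 + 1·-5 = -8
  a_3 = 1·-8 + 1·-3 = -11
  a_4 = 1·-11 + 1·-8 = -19
  a_5 = 1·-19 + 1·-11 = -30
  a_6 = 1·-30 + 1·-19 = -49
  a_7 = 1·-49 + 1·-30 = -79

1,1 ; -79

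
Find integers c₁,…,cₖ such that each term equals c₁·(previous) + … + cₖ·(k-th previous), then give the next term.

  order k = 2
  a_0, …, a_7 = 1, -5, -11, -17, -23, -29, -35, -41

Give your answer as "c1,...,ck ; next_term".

  a_2 = 2·-5 + -1·1 = -11
  a_3 = 2·-11 + -1·-5 = -17
  a_4 = 2·-17 + -1·-11 = -23
  a_5 = 2·-23 + -1·-17 = -29
  a_6 = 2·-29 + -1·-23 = -35
  a_7 = 2·-35 + -1·-29 = -41
  a_8 = 2·-41 + -1·-35 = -47

2,-1 ; -47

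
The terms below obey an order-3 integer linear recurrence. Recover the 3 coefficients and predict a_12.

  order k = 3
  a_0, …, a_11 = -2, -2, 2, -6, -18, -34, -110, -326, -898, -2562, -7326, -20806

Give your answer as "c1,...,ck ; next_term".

2,1,4 ; -59186

  a_3 = 2·2 + 1·-2 + 4·-2 = -6
  a_4 = 2·-6 + 1·2 + 4·-2 = -18
  a_5 = 2·-18 + 1·-6 + 4·2 = -34
  a_6 = 2·-34 + 1·-18 + 4·-6 = -110
  a_7 = 2·-110 + 1·-34 + 4·-18 = -326
  a_8 = 2·-326 + 1·-110 + 4·-34 = -898
  a_9 = 2·-898 + 1·-326 + 4·-110 = -2562
  a_10 = 2·-2562 + 1·-898 + 4·-326 = -7326
  a_11 = 2·-7326 + 1·-2562 + 4·-898 = -20806
  a_12 = 2·-20806 + 1·-7326 + 4·-2562 = -59186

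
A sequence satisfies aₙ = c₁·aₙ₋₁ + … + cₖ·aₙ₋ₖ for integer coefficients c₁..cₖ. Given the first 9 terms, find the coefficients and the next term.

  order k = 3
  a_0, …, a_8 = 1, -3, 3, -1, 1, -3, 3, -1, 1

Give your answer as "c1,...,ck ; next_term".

  a_3 = -1·3 + -1·-3 + -1·1 = -1
  a_4 = -1·-1 + -1·3 + -1·-3 = 1
  a_5 = -1·1 + -1·-1 + -1·3 = -3
  a_6 = -1·-3 + -1·1 + -1·-1 = 3
  a_7 = -1·3 + -1·-3 + -1·1 = -1
  a_8 = -1·-1 + -1·3 + -1·-3 = 1
  a_9 = -1·1 + -1·-1 + -1·3 = -3

-1,-1,-1 ; -3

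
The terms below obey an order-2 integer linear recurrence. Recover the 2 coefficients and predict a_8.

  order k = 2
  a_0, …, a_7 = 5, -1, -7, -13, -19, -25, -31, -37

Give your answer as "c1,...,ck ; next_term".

2,-1 ; -43

  a_2 = 2·-1 + -1·5 = -7
  a_3 = 2·-7 + -1·-1 = -13
  a_4 = 2·-13 + -1·-7 = -19
  a_5 = 2·-19 + -1·-13 = -25
  a_6 = 2·-25 + -1·-19 = -31
  a_7 = 2·-31 + -1·-25 = -37
  a_8 = 2·-37 + -1·-31 = -43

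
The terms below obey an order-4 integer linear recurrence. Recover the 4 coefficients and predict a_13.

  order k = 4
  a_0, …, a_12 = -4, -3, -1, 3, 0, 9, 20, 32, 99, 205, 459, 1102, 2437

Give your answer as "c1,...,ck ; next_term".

  a_4 = 1·3 + 2·-1 + 3·-3 + -2·-4 = 0
  a_5 = 1·0 + 2·3 + 3·-1 + -2·-3 = 9
  a_6 = 1·9 + 2·0 + 3·3 + -2·-1 = 20
  a_7 = 1·20 + 2·9 + 3·0 + -2·3 = 32
  a_8 = 1·32 + 2·20 + 3·9 + -2·0 = 99
  a_9 = 1·99 + 2·32 + 3·20 + -2·9 = 205
  a_10 = 1·205 + 2·99 + 3·32 + -2·20 = 459
  a_11 = 1·459 + 2·205 + 3·99 + -2·32 = 1102
  a_12 = 1·1102 + 2·459 + 3·205 + -2·99 = 2437
  a_13 = 1·2437 + 2·1102 + 3·459 + -2·205 = 5608

1,2,3,-2 ; 5608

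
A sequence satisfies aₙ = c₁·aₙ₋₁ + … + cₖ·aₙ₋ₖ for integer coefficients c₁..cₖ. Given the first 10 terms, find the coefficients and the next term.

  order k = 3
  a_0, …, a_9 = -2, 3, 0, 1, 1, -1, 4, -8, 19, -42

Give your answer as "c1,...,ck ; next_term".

-2,1,1 ; 95

  a_3 = -2·0 + 1·3 + 1·-2 = 1
  a_4 = -2·1 + 1·0 + 1·3 = 1
  a_5 = -2·1 + 1·1 + 1·0 = -1
  a_6 = -2·-1 + 1·1 + 1·1 = 4
  a_7 = -2·4 + 1·-1 + 1·1 = -8
  a_8 = -2·-8 + 1·4 + 1·-1 = 19
  a_9 = -2·19 + 1·-8 + 1·4 = -42
  a_10 = -2·-42 + 1·19 + 1·-8 = 95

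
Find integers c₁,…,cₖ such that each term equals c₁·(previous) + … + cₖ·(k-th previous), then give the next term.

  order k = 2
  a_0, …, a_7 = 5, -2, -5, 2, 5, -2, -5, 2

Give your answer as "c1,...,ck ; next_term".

  a_2 = 0·-2 + -1·5 = -5
  a_3 = 0·-5 + -1·-2 = 2
  a_4 = 0·2 + -1·-5 = 5
  a_5 = 0·5 + -1·2 = -2
  a_6 = 0·-2 + -1·5 = -5
  a_7 = 0·-5 + -1·-2 = 2
  a_8 = 0·2 + -1·-5 = 5

0,-1 ; 5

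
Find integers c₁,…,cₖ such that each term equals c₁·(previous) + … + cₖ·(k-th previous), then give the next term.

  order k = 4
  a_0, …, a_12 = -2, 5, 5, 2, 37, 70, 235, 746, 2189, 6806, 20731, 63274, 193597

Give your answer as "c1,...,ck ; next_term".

  a_4 = 2·2 + 3·5 + 2·5 + -4·-2 = 37
  a_5 = 2·37 + 3·2 + 2·5 + -4·5 = 70
  a_6 = 2·70 + 3·37 + 2·2 + -4·5 = 235
  a_7 = 2·235 + 3·70 + 2·37 + -4·2 = 746
  a_8 = 2·746 + 3·235 + 2·70 + -4·37 = 2189
  a_9 = 2·2189 + 3·746 + 2·235 + -4·70 = 6806
  a_10 = 2·6806 + 3·2189 + 2·746 + -4·235 = 20731
  a_11 = 2·20731 + 3·6806 + 2·2189 + -4·746 = 63274
  a_12 = 2·63274 + 3·20731 + 2·6806 + -4·2189 = 193597
  a_13 = 2·193597 + 3·63274 + 2·20731 + -4·6806 = 591254

2,3,2,-4 ; 591254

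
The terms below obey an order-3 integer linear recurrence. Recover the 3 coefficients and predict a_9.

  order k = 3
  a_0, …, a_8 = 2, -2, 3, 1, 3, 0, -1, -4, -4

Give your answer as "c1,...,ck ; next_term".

  a_3 = 1·3 + 0·-2 + -1·2 = 1
  a_4 = 1·1 + 0·3 + -1·-2 = 3
  a_5 = 1·3 + 0·1 + -1·3 = 0
  a_6 = 1·0 + 0·3 + -1·1 = -1
  a_7 = 1·-1 + 0·0 + -1·3 = -4
  a_8 = 1·-4 + 0·-1 + -1·0 = -4
  a_9 = 1·-4 + 0·-4 + -1·-1 = -3

1,0,-1 ; -3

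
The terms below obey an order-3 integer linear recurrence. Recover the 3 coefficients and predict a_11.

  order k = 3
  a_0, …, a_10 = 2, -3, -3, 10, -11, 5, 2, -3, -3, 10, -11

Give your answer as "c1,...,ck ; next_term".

-2,-2,-1 ; 5

  a_3 = -2·-3 + -2·-3 + -1·2 = 10
  a_4 = -2·10 + -2·-3 + -1·-3 = -11
  a_5 = -2·-11 + -2·10 + -1·-3 = 5
  a_6 = -2·5 + -2·-11 + -1·10 = 2
  a_7 = -2·2 + -2·5 + -1·-11 = -3
  a_8 = -2·-3 + -2·2 + -1·5 = -3
  a_9 = -2·-3 + -2·-3 + -1·2 = 10
  a_10 = -2·10 + -2·-3 + -1·-3 = -11
  a_11 = -2·-11 + -2·10 + -1·-3 = 5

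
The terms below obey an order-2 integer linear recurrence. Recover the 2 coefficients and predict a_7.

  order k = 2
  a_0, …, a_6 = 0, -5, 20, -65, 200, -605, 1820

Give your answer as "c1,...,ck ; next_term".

  a_2 = -4·-5 + -3·0 = 20
  a_3 = -4·20 + -3·-5 = -65
  a_4 = -4·-65 + -3·20 = 200
  a_5 = -4·200 + -3·-65 = -605
  a_6 = -4·-605 + -3·200 = 1820
  a_7 = -4·1820 + -3·-605 = -5465

-4,-3 ; -5465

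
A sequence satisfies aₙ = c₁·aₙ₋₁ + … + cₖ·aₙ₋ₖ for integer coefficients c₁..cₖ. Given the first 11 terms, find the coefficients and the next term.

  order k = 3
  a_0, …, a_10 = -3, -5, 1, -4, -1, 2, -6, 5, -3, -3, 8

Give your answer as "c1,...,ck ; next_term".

-1,0,1 ; -11

  a_3 = -1·1 + 0·-5 + 1·-3 = -4
  a_4 = -1·-4 + 0·1 + 1·-5 = -1
  a_5 = -1·-1 + 0·-4 + 1·1 = 2
  a_6 = -1·2 + 0·-1 + 1·-4 = -6
  a_7 = -1·-6 + 0·2 + 1·-1 = 5
  a_8 = -1·5 + 0·-6 + 1·2 = -3
  a_9 = -1·-3 + 0·5 + 1·-6 = -3
  a_10 = -1·-3 + 0·-3 + 1·5 = 8
  a_11 = -1·8 + 0·-3 + 1·-3 = -11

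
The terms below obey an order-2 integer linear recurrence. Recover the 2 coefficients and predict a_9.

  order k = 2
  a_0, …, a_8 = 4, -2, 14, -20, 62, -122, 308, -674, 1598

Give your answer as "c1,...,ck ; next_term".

  a_2 = -1·-2 + 3·4 = 14
  a_3 = -1·14 + 3·-2 = -20
  a_4 = -1·-20 + 3·14 = 62
  a_5 = -1·62 + 3·-20 = -122
  a_6 = -1·-122 + 3·62 = 308
  a_7 = -1·308 + 3·-122 = -674
  a_8 = -1·-674 + 3·308 = 1598
  a_9 = -1·1598 + 3·-674 = -3620

-1,3 ; -3620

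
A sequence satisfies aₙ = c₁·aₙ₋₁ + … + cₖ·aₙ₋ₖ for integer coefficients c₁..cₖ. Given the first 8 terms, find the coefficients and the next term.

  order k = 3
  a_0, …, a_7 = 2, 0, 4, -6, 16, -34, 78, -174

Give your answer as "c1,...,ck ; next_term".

  a_3 = -2·4 + 1·0 + 1·2 = -6
  a_4 = -2·-6 + 1·4 + 1·0 = 16
  a_5 = -2·16 + 1·-6 + 1·4 = -34
  a_6 = -2·-34 + 1·16 + 1·-6 = 78
  a_7 = -2·78 + 1·-34 + 1·16 = -174
  a_8 = -2·-174 + 1·78 + 1·-34 = 392

-2,1,1 ; 392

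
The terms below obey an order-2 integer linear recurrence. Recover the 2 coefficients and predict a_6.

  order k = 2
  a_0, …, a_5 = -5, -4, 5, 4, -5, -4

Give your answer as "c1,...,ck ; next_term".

0,-1 ; 5

  a_2 = 0·-4 + -1·-5 = 5
  a_3 = 0·5 + -1·-4 = 4
  a_4 = 0·4 + -1·5 = -5
  a_5 = 0·-5 + -1·4 = -4
  a_6 = 0·-4 + -1·-5 = 5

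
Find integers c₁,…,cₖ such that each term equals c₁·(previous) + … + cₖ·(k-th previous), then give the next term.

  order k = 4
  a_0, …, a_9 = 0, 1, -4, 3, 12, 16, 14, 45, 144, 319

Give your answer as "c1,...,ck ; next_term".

2,-1,2,3 ; 626

  a_4 = 2·3 + -1·-4 + 2·1 + 3·0 = 12
  a_5 = 2·12 + -1·3 + 2·-4 + 3·1 = 16
  a_6 = 2·16 + -1·12 + 2·3 + 3·-4 = 14
  a_7 = 2·14 + -1·16 + 2·12 + 3·3 = 45
  a_8 = 2·45 + -1·14 + 2·16 + 3·12 = 144
  a_9 = 2·144 + -1·45 + 2·14 + 3·16 = 319
  a_10 = 2·319 + -1·144 + 2·45 + 3·14 = 626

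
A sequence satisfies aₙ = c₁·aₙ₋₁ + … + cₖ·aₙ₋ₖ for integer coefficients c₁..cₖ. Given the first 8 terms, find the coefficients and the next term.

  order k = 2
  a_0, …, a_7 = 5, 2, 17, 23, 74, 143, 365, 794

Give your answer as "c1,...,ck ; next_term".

  a_2 = 1·2 + 3·5 = 17
  a_3 = 1·17 + 3·2 = 23
  a_4 = 1·23 + 3·17 = 74
  a_5 = 1·74 + 3·23 = 143
  a_6 = 1·143 + 3·74 = 365
  a_7 = 1·365 + 3·143 = 794
  a_8 = 1·794 + 3·365 = 1889

1,3 ; 1889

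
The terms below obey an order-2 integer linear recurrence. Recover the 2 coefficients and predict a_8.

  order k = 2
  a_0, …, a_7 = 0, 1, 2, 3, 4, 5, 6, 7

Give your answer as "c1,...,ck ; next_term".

  a_2 = 2·1 + -1·0 = 2
  a_3 = 2·2 + -1·1 = 3
  a_4 = 2·3 + -1·2 = 4
  a_5 = 2·4 + -1·3 = 5
  a_6 = 2·5 + -1·4 = 6
  a_7 = 2·6 + -1·5 = 7
  a_8 = 2·7 + -1·6 = 8

2,-1 ; 8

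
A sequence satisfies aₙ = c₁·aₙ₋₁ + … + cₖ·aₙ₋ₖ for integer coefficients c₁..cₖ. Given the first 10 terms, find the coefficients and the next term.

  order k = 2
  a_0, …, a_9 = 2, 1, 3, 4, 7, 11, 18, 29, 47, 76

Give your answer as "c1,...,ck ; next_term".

1,1 ; 123

  a_2 = 1·1 + 1·2 = 3
  a_3 = 1·3 + 1·1 = 4
  a_4 = 1·4 + 1·3 = 7
  a_5 = 1·7 + 1·4 = 11
  a_6 = 1·11 + 1·7 = 18
  a_7 = 1·18 + 1·11 = 29
  a_8 = 1·29 + 1·18 = 47
  a_9 = 1·47 + 1·29 = 76
  a_10 = 1·76 + 1·47 = 123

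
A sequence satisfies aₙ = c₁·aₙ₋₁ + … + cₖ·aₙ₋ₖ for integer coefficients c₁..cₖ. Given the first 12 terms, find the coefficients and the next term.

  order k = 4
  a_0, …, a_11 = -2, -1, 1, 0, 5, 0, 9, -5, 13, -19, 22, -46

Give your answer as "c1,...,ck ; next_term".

  a_4 = 0·0 + 2·1 + -1·-1 + -1·-2 = 5
  a_5 = 0·5 + 2·0 + -1·1 + -1·-1 = 0
  a_6 = 0·0 + 2·5 + -1·0 + -1·1 = 9
  a_7 = 0·9 + 2·0 + -1·5 + -1·0 = -5
  a_8 = 0·-5 + 2·9 + -1·0 + -1·5 = 13
  a_9 = 0·13 + 2·-5 + -1·9 + -1·0 = -19
  a_10 = 0·-19 + 2·13 + -1·-5 + -1·9 = 22
  a_11 = 0·22 + 2·-19 + -1·13 + -1·-5 = -46
  a_12 = 0·-46 + 2·22 + -1·-19 + -1·13 = 50

0,2,-1,-1 ; 50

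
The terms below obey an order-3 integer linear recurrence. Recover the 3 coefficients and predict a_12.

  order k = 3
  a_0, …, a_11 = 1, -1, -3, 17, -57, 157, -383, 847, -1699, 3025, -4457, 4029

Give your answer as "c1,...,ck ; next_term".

  a_3 = -4·-3 + -4·-1 + 1·1 = 17
  a_4 = -4·17 + -4·-3 + 1·-1 = -57
  a_5 = -4·-57 + -4·17 + 1·-3 = 157
  a_6 = -4·157 + -4·-57 + 1·17 = -383
  a_7 = -4·-383 + -4·157 + 1·-57 = 847
  a_8 = -4·847 + -4·-383 + 1·157 = -1699
  a_9 = -4·-1699 + -4·847 + 1·-383 = 3025
  a_10 = -4·3025 + -4·-1699 + 1·847 = -4457
  a_11 = -4·-4457 + -4·3025 + 1·-1699 = 4029
  a_12 = -4·4029 + -4·-4457 + 1·3025 = 4737

-4,-4,1 ; 4737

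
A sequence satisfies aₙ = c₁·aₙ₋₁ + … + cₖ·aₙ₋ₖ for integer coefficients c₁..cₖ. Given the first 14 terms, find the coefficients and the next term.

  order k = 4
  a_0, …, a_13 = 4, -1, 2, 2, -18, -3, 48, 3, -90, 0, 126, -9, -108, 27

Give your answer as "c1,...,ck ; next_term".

0,-3,0,-3 ; -54

  a_4 = 0·2 + -3·2 + 0·-1 + -3·4 = -18
  a_5 = 0·-18 + -3·2 + 0·2 + -3·-1 = -3
  a_6 = 0·-3 + -3·-18 + 0·2 + -3·2 = 48
  a_7 = 0·48 + -3·-3 + 0·-18 + -3·2 = 3
  a_8 = 0·3 + -3·48 + 0·-3 + -3·-18 = -90
  a_9 = 0·-90 + -3·3 + 0·48 + -3·-3 = 0
  a_10 = 0·0 + -3·-90 + 0·3 + -3·48 = 126
  a_11 = 0·126 + -3·0 + 0·-90 + -3·3 = -9
  a_12 = 0·-9 + -3·126 + 0·0 + -3·-90 = -108
  a_13 = 0·-108 + -3·-9 + 0·126 + -3·0 = 27
  a_14 = 0·27 + -3·-108 + 0·-9 + -3·126 = -54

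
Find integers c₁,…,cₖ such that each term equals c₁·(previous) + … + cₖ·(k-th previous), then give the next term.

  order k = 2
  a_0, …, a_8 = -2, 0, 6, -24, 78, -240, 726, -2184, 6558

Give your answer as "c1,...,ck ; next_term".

  a_2 = -4·0 + -3·-2 = 6
  a_3 = -4·6 + -3·0 = -24
  a_4 = -4·-24 + -3·6 = 78
  a_5 = -4·78 + -3·-24 = -240
  a_6 = -4·-240 + -3·78 = 726
  a_7 = -4·726 + -3·-240 = -2184
  a_8 = -4·-2184 + -3·726 = 6558
  a_9 = -4·6558 + -3·-2184 = -19680

-4,-3 ; -19680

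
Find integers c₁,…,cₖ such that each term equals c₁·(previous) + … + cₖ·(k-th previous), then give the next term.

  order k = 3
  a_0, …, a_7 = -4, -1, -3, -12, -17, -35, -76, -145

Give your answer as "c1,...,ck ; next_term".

1,1,2 ; -291

  a_3 = 1·-3 + 1·-1 + 2·-4 = -12
  a_4 = 1·-12 + 1·-3 + 2·-1 = -17
  a_5 = 1·-17 + 1·-12 + 2·-3 = -35
  a_6 = 1·-35 + 1·-17 + 2·-12 = -76
  a_7 = 1·-76 + 1·-35 + 2·-17 = -145
  a_8 = 1·-145 + 1·-76 + 2·-35 = -291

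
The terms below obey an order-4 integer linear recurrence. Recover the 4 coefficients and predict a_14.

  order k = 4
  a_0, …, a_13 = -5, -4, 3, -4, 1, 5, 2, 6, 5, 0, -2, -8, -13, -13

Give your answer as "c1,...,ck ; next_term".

  a_4 = 1·-4 + 0·3 + 0·-4 + -1·-5 = 1
  a_5 = 1·1 + 0·-4 + 0·3 + -1·-4 = 5
  a_6 = 1·5 + 0·1 + 0·-4 + -1·3 = 2
  a_7 = 1·2 + 0·5 + 0·1 + -1·-4 = 6
  a_8 = 1·6 + 0·2 + 0·5 + -1·1 = 5
  a_9 = 1·5 + 0·6 + 0·2 + -1·5 = 0
  a_10 = 1·0 + 0·5 + 0·6 + -1·2 = -2
  a_11 = 1·-2 + 0·0 + 0·5 + -1·6 = -8
  a_12 = 1·-8 + 0·-2 + 0·0 + -1·5 = -13
  a_13 = 1·-13 + 0·-8 + 0·-2 + -1·0 = -13
  a_14 = 1·-13 + 0·-13 + 0·-8 + -1·-2 = -11

1,0,0,-1 ; -11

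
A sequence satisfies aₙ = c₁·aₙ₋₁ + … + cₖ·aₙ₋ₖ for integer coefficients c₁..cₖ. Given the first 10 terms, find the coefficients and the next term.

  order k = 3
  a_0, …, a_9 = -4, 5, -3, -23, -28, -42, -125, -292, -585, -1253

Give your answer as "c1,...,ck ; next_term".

2,-1,3 ; -2797

  a_3 = 2·-3 + -1·5 + 3·-4 = -23
  a_4 = 2·-23 + -1·-3 + 3·5 = -28
  a_5 = 2·-28 + -1·-23 + 3·-3 = -42
  a_6 = 2·-42 + -1·-28 + 3·-23 = -125
  a_7 = 2·-125 + -1·-42 + 3·-28 = -292
  a_8 = 2·-292 + -1·-125 + 3·-42 = -585
  a_9 = 2·-585 + -1·-292 + 3·-125 = -1253
  a_10 = 2·-1253 + -1·-585 + 3·-292 = -2797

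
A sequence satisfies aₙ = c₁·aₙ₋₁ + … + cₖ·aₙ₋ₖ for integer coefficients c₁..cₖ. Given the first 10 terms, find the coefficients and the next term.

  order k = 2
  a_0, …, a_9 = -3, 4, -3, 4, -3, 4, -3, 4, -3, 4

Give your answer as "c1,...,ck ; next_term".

0,1 ; -3

  a_2 = 0·4 + 1·-3 = -3
  a_3 = 0·-3 + 1·4 = 4
  a_4 = 0·4 + 1·-3 = -3
  a_5 = 0·-3 + 1·4 = 4
  a_6 = 0·4 + 1·-3 = -3
  a_7 = 0·-3 + 1·4 = 4
  a_8 = 0·4 + 1·-3 = -3
  a_9 = 0·-3 + 1·4 = 4
  a_10 = 0·4 + 1·-3 = -3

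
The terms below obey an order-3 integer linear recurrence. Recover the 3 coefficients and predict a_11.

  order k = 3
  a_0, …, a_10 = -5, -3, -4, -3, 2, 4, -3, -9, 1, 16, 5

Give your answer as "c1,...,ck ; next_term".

  a_3 = 1·-4 + -2·-3 + 1·-5 = -3
  a_4 = 1·-3 + -2·-4 + 1·-3 = 2
  a_5 = 1·2 + -2·-3 + 1·-4 = 4
  a_6 = 1·4 + -2·2 + 1·-3 = -3
  a_7 = 1·-3 + -2·4 + 1·2 = -9
  a_8 = 1·-9 + -2·-3 + 1·4 = 1
  a_9 = 1·1 + -2·-9 + 1·-3 = 16
  a_10 = 1·16 + -2·1 + 1·-9 = 5
  a_11 = 1·5 + -2·16 + 1·1 = -26

1,-2,1 ; -26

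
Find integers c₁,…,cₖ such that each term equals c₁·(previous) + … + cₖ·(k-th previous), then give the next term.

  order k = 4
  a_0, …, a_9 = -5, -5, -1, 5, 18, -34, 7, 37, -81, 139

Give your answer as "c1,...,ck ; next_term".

  a_4 = -2·5 + -3·-1 + -2·-5 + -3·-5 = 18
  a_5 = -2·18 + -3·5 + -2·-1 + -3·-5 = -34
  a_6 = -2·-34 + -3·18 + -2·5 + -3·-1 = 7
  a_7 = -2·7 + -3·-34 + -2·18 + -3·5 = 37
  a_8 = -2·37 + -3·7 + -2·-34 + -3·18 = -81
  a_9 = -2·-81 + -3·37 + -2·7 + -3·-34 = 139
  a_10 = -2·139 + -3·-81 + -2·37 + -3·7 = -130

-2,-3,-2,-3 ; -130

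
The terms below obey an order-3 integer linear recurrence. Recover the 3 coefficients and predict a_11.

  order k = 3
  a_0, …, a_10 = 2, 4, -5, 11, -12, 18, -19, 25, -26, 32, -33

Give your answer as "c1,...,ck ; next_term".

-1,1,1 ; 39

  a_3 = -1·-5 + 1·4 + 1·2 = 11
  a_4 = -1·11 + 1·-5 + 1·4 = -12
  a_5 = -1·-12 + 1·11 + 1·-5 = 18
  a_6 = -1·18 + 1·-12 + 1·11 = -19
  a_7 = -1·-19 + 1·18 + 1·-12 = 25
  a_8 = -1·25 + 1·-19 + 1·18 = -26
  a_9 = -1·-26 + 1·25 + 1·-19 = 32
  a_10 = -1·32 + 1·-26 + 1·25 = -33
  a_11 = -1·-33 + 1·32 + 1·-26 = 39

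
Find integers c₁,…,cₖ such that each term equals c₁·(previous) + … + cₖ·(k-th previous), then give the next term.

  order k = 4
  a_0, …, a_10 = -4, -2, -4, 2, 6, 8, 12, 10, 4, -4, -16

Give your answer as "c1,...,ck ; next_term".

  a_4 = 1·2 + 0·-4 + 0·-2 + -1·-4 = 6
  a_5 = 1·6 + 0·2 + 0·-4 + -1·-2 = 8
  a_6 = 1·8 + 0·6 + 0·2 + -1·-4 = 12
  a_7 = 1·12 + 0·8 + 0·6 + -1·2 = 10
  a_8 = 1·10 + 0·12 + 0·8 + -1·6 = 4
  a_9 = 1·4 + 0·10 + 0·12 + -1·8 = -4
  a_10 = 1·-4 + 0·4 + 0·10 + -1·12 = -16
  a_11 = 1·-16 + 0·-4 + 0·4 + -1·10 = -26

1,0,0,-1 ; -26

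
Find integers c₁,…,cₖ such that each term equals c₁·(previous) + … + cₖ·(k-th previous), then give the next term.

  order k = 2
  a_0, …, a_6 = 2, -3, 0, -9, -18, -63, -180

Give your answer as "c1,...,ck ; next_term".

2,3 ; -549

  a_2 = 2·-3 + 3·2 = 0
  a_3 = 2·0 + 3·-3 = -9
  a_4 = 2·-9 + 3·0 = -18
  a_5 = 2·-18 + 3·-9 = -63
  a_6 = 2·-63 + 3·-18 = -180
  a_7 = 2·-180 + 3·-63 = -549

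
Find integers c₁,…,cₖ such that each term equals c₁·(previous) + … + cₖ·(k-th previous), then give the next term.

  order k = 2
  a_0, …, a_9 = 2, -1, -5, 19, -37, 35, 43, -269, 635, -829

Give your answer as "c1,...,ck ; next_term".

-3,-4 ; -53

  a_2 = -3·-1 + -4·2 = -5
  a_3 = -3·-5 + -4·-1 = 19
  a_4 = -3·19 + -4·-5 = -37
  a_5 = -3·-37 + -4·19 = 35
  a_6 = -3·35 + -4·-37 = 43
  a_7 = -3·43 + -4·35 = -269
  a_8 = -3·-269 + -4·43 = 635
  a_9 = -3·635 + -4·-269 = -829
  a_10 = -3·-829 + -4·635 = -53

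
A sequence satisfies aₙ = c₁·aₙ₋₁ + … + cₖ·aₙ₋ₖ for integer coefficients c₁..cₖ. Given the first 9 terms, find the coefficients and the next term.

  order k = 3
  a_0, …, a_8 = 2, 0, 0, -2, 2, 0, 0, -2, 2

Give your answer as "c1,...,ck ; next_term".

-1,-1,-1 ; 0

  a_3 = -1·0 + -1·0 + -1·2 = -2
  a_4 = -1·-2 + -1·0 + -1·0 = 2
  a_5 = -1·2 + -1·-2 + -1·0 = 0
  a_6 = -1·0 + -1·2 + -1·-2 = 0
  a_7 = -1·0 + -1·0 + -1·2 = -2
  a_8 = -1·-2 + -1·0 + -1·0 = 2
  a_9 = -1·2 + -1·-2 + -1·0 = 0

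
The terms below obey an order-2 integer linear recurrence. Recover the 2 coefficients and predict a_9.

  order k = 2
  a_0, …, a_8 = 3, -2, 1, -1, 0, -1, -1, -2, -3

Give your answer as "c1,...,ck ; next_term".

  a_2 = 1·-2 + 1·3 = 1
  a_3 = 1·1 + 1·-2 = -1
  a_4 = 1·-1 + 1·1 = 0
  a_5 = 1·0 + 1·-1 = -1
  a_6 = 1·-1 + 1·0 = -1
  a_7 = 1·-1 + 1·-1 = -2
  a_8 = 1·-2 + 1·-1 = -3
  a_9 = 1·-3 + 1·-2 = -5

1,1 ; -5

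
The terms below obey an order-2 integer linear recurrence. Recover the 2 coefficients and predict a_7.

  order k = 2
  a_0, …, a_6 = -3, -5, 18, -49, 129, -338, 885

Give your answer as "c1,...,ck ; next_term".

-3,-1 ; -2317

  a_2 = -3·-5 + -1·-3 = 18
  a_3 = -3·18 + -1·-5 = -49
  a_4 = -3·-49 + -1·18 = 129
  a_5 = -3·129 + -1·-49 = -338
  a_6 = -3·-338 + -1·129 = 885
  a_7 = -3·885 + -1·-338 = -2317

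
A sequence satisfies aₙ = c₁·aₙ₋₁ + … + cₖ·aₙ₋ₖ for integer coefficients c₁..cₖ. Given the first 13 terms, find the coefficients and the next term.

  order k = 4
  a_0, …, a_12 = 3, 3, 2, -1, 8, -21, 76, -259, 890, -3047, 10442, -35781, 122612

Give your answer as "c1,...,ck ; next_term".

  a_4 = -3·-1 + 1·2 + -1·3 + 2·3 = 8
  a_5 = -3·8 + 1·-1 + -1·2 + 2·3 = -21
  a_6 = -3·-21 + 1·8 + -1·-1 + 2·2 = 76
  a_7 = -3·76 + 1·-21 + -1·8 + 2·-1 = -259
  a_8 = -3·-259 + 1·76 + -1·-21 + 2·8 = 890
  a_9 = -3·890 + 1·-259 + -1·76 + 2·-21 = -3047
  a_10 = -3·-3047 + 1·890 + -1·-259 + 2·76 = 10442
  a_11 = -3·10442 + 1·-3047 + -1·890 + 2·-259 = -35781
  a_12 = -3·-35781 + 1·10442 + -1·-3047 + 2·890 = 122612
  a_13 = -3·122612 + 1·-35781 + -1·10442 + 2·-3047 = -420153

-3,1,-1,2 ; -420153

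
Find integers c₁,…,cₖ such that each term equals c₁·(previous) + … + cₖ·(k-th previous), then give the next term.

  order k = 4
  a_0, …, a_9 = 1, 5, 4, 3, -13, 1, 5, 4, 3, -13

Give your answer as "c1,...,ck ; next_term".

-1,-1,-1,-1 ; 1

  a_4 = -1·3 + -1·4 + -1·5 + -1·1 = -13
  a_5 = -1·-13 + -1·3 + -1·4 + -1·5 = 1
  a_6 = -1·1 + -1·-13 + -1·3 + -1·4 = 5
  a_7 = -1·5 + -1·1 + -1·-13 + -1·3 = 4
  a_8 = -1·4 + -1·5 + -1·1 + -1·-13 = 3
  a_9 = -1·3 + -1·4 + -1·5 + -1·1 = -13
  a_10 = -1·-13 + -1·3 + -1·4 + -1·5 = 1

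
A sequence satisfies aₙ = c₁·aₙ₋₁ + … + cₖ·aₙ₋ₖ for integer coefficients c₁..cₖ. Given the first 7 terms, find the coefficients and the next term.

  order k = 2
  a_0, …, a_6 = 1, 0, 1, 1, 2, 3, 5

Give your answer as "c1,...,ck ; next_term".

  a_2 = 1·0 + 1·1 = 1
  a_3 = 1·1 + 1·0 = 1
  a_4 = 1·1 + 1·1 = 2
  a_5 = 1·2 + 1·1 = 3
  a_6 = 1·3 + 1·2 = 5
  a_7 = 1·5 + 1·3 = 8

1,1 ; 8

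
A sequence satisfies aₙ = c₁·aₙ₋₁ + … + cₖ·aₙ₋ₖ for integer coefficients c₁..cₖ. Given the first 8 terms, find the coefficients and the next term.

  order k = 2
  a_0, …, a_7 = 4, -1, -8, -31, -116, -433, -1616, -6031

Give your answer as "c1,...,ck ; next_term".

  a_2 = 4·-1 + -1·4 = -8
  a_3 = 4·-8 + -1·-1 = -31
  a_4 = 4·-31 + -1·-8 = -116
  a_5 = 4·-116 + -1·-31 = -433
  a_6 = 4·-433 + -1·-116 = -1616
  a_7 = 4·-1616 + -1·-433 = -6031
  a_8 = 4·-6031 + -1·-1616 = -22508

4,-1 ; -22508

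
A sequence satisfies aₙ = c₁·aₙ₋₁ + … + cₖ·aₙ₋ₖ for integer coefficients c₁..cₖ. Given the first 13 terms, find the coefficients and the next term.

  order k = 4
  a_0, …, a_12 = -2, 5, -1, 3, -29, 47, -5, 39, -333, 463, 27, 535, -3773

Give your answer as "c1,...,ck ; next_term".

  a_4 = -1·3 + -2·-1 + -4·5 + 4·-2 = -29
  a_5 = -1·-29 + -2·3 + -4·-1 + 4·5 = 47
  a_6 = -1·47 + -2·-29 + -4·3 + 4·-1 = -5
  a_7 = -1·-5 + -2·47 + -4·-29 + 4·3 = 39
  a_8 = -1·39 + -2·-5 + -4·47 + 4·-29 = -333
  a_9 = -1·-333 + -2·39 + -4·-5 + 4·47 = 463
  a_10 = -1·463 + -2·-333 + -4·39 + 4·-5 = 27
  a_11 = -1·27 + -2·463 + -4·-333 + 4·39 = 535
  a_12 = -1·535 + -2·27 + -4·463 + 4·-333 = -3773
  a_13 = -1·-3773 + -2·535 + -4·27 + 4·463 = 4447

-1,-2,-4,4 ; 4447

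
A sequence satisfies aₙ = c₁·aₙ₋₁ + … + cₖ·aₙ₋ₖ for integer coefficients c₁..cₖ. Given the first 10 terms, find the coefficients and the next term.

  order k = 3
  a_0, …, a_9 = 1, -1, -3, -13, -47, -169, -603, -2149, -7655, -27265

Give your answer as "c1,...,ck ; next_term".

4,-1,-2 ; -97107

  a_3 = 4·-3 + -1·-1 + -2·1 = -13
  a_4 = 4·-13 + -1·-3 + -2·-1 = -47
  a_5 = 4·-47 + -1·-13 + -2·-3 = -169
  a_6 = 4·-169 + -1·-47 + -2·-13 = -603
  a_7 = 4·-603 + -1·-169 + -2·-47 = -2149
  a_8 = 4·-2149 + -1·-603 + -2·-169 = -7655
  a_9 = 4·-7655 + -1·-2149 + -2·-603 = -27265
  a_10 = 4·-27265 + -1·-7655 + -2·-2149 = -97107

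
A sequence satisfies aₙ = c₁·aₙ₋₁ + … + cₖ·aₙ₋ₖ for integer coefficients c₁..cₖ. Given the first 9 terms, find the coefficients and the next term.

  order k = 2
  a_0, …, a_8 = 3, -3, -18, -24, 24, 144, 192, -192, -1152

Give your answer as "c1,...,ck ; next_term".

2,-4 ; -1536

  a_2 = 2·-3 + -4·3 = -18
  a_3 = 2·-18 + -4·-3 = -24
  a_4 = 2·-24 + -4·-18 = 24
  a_5 = 2·24 + -4·-24 = 144
  a_6 = 2·144 + -4·24 = 192
  a_7 = 2·192 + -4·144 = -192
  a_8 = 2·-192 + -4·192 = -1152
  a_9 = 2·-1152 + -4·-192 = -1536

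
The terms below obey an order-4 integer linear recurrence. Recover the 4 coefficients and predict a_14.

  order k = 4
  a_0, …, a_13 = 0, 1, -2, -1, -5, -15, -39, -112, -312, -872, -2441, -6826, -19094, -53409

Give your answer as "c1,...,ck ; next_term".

  a_4 = 2·-1 + 2·-2 + 1·1 + -1·0 = -5
  a_5 = 2·-5 + 2·-1 + 1·-2 + -1·1 = -15
  a_6 = 2·-15 + 2·-5 + 1·-1 + -1·-2 = -39
  a_7 = 2·-39 + 2·-15 + 1·-5 + -1·-1 = -112
  a_8 = 2·-112 + 2·-39 + 1·-15 + -1·-5 = -312
  a_9 = 2·-312 + 2·-112 + 1·-39 + -1·-15 = -872
  a_10 = 2·-872 + 2·-312 + 1·-112 + -1·-39 = -2441
  a_11 = 2·-2441 + 2·-872 + 1·-312 + -1·-112 = -6826
  a_12 = 2·-6826 + 2·-2441 + 1·-872 + -1·-312 = -19094
  a_13 = 2·-19094 + 2·-6826 + 1·-2441 + -1·-872 = -53409
  a_14 = 2·-53409 + 2·-19094 + 1·-6826 + -1·-2441 = -149391

2,2,1,-1 ; -149391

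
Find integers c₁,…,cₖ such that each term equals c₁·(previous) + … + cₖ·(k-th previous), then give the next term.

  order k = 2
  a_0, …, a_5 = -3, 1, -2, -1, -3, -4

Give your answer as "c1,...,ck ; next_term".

  a_2 = 1·1 + 1·-3 = -2
  a_3 = 1·-2 + 1·1 = -1
  a_4 = 1·-1 + 1·-2 = -3
  a_5 = 1·-3 + 1·-1 = -4
  a_6 = 1·-4 + 1·-3 = -7

1,1 ; -7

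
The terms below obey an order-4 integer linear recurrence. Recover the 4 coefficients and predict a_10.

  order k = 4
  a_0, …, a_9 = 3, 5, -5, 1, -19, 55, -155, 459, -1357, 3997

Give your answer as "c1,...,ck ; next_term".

  a_4 = -2·1 + 2·-5 + -2·5 + 1·3 = -19
  a_5 = -2·-19 + 2·1 + -2·-5 + 1·5 = 55
  a_6 = -2·55 + 2·-19 + -2·1 + 1·-5 = -155
  a_7 = -2·-155 + 2·55 + -2·-19 + 1·1 = 459
  a_8 = -2·459 + 2·-155 + -2·55 + 1·-19 = -1357
  a_9 = -2·-1357 + 2·459 + -2·-155 + 1·55 = 3997
  a_10 = -2·3997 + 2·-1357 + -2·459 + 1·-155 = -11781

-2,2,-2,1 ; -11781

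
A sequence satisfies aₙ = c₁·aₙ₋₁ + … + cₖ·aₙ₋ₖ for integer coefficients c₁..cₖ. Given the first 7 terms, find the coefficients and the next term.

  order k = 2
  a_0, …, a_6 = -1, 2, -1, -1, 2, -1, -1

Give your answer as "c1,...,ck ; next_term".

-1,-1 ; 2

  a_2 = -1·2 + -1·-1 = -1
  a_3 = -1·-1 + -1·2 = -1
  a_4 = -1·-1 + -1·-1 = 2
  a_5 = -1·2 + -1·-1 = -1
  a_6 = -1·-1 + -1·2 = -1
  a_7 = -1·-1 + -1·-1 = 2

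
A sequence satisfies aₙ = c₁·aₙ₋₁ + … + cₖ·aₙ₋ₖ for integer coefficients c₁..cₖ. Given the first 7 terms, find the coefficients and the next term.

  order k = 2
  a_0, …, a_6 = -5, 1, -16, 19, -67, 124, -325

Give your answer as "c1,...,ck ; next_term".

-1,3 ; 697

  a_2 = -1·1 + 3·-5 = -16
  a_3 = -1·-16 + 3·1 = 19
  a_4 = -1·19 + 3·-16 = -67
  a_5 = -1·-67 + 3·19 = 124
  a_6 = -1·124 + 3·-67 = -325
  a_7 = -1·-325 + 3·124 = 697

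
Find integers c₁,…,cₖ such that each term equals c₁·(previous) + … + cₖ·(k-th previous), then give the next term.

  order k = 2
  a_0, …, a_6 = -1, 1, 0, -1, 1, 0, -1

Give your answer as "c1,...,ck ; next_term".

  a_2 = -1·1 + -1·-1 = 0
  a_3 = -1·0 + -1·1 = -1
  a_4 = -1·-1 + -1·0 = 1
  a_5 = -1·1 + -1·-1 = 0
  a_6 = -1·0 + -1·1 = -1
  a_7 = -1·-1 + -1·0 = 1

-1,-1 ; 1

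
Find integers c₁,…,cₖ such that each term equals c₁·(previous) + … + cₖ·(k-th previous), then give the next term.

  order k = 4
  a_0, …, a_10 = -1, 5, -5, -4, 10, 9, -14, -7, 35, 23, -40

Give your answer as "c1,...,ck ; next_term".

  a_4 = 1·-4 + -1·-5 + 2·5 + 1·-1 = 10
  a_5 = 1·10 + -1·-4 + 2·-5 + 1·5 = 9
  a_6 = 1·9 + -1·10 + 2·-4 + 1·-5 = -14
  a_7 = 1·-14 + -1·9 + 2·10 + 1·-4 = -7
  a_8 = 1·-7 + -1·-14 + 2·9 + 1·10 = 35
  a_9 = 1·35 + -1·-7 + 2·-14 + 1·9 = 23
  a_10 = 1·23 + -1·35 + 2·-7 + 1·-14 = -40
  a_11 = 1·-40 + -1·23 + 2·35 + 1·-7 = 0

1,-1,2,1 ; 0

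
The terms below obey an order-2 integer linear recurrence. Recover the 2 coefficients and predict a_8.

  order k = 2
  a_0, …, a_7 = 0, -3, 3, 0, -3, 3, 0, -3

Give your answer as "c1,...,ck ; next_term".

-1,-1 ; 3

  a_2 = -1·-3 + -1·0 = 3
  a_3 = -1·3 + -1·-3 = 0
  a_4 = -1·0 + -1·3 = -3
  a_5 = -1·-3 + -1·0 = 3
  a_6 = -1·3 + -1·-3 = 0
  a_7 = -1·0 + -1·3 = -3
  a_8 = -1·-3 + -1·0 = 3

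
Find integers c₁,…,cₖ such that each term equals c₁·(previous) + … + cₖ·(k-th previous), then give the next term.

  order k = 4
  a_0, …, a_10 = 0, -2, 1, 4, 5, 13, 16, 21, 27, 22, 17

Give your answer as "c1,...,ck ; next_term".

1,1,0,-2 ; -3

  a_4 = 1·4 + 1·1 + 0·-2 + -2·0 = 5
  a_5 = 1·5 + 1·4 + 0·1 + -2·-2 = 13
  a_6 = 1·13 + 1·5 + 0·4 + -2·1 = 16
  a_7 = 1·16 + 1·13 + 0·5 + -2·4 = 21
  a_8 = 1·21 + 1·16 + 0·13 + -2·5 = 27
  a_9 = 1·27 + 1·21 + 0·16 + -2·13 = 22
  a_10 = 1·22 + 1·27 + 0·21 + -2·16 = 17
  a_11 = 1·17 + 1·22 + 0·27 + -2·21 = -3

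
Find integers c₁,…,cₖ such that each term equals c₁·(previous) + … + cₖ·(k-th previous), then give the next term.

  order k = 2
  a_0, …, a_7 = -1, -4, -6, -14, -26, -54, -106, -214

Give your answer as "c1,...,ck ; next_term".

  a_2 = 1·-4 + 2·-1 = -6
  a_3 = 1·-6 + 2·-4 = -14
  a_4 = 1·-14 + 2·-6 = -26
  a_5 = 1·-26 + 2·-14 = -54
  a_6 = 1·-54 + 2·-26 = -106
  a_7 = 1·-106 + 2·-54 = -214
  a_8 = 1·-214 + 2·-106 = -426

1,2 ; -426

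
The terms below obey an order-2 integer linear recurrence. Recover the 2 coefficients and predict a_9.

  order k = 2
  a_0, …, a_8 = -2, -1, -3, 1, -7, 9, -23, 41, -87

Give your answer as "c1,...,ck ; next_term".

  a_2 = -1·-1 + 2·-2 = -3
  a_3 = -1·-3 + 2·-1 = 1
  a_4 = -1·1 + 2·-3 = -7
  a_5 = -1·-7 + 2·1 = 9
  a_6 = -1·9 + 2·-7 = -23
  a_7 = -1·-23 + 2·9 = 41
  a_8 = -1·41 + 2·-23 = -87
  a_9 = -1·-87 + 2·41 = 169

-1,2 ; 169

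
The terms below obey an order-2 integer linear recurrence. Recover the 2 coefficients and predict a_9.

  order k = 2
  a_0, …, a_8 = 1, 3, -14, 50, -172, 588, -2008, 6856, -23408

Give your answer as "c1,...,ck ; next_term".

-4,-2 ; 79920

  a_2 = -4·3 + -2·1 = -14
  a_3 = -4·-14 + -2·3 = 50
  a_4 = -4·50 + -2·-14 = -172
  a_5 = -4·-172 + -2·50 = 588
  a_6 = -4·588 + -2·-172 = -2008
  a_7 = -4·-2008 + -2·588 = 6856
  a_8 = -4·6856 + -2·-2008 = -23408
  a_9 = -4·-23408 + -2·6856 = 79920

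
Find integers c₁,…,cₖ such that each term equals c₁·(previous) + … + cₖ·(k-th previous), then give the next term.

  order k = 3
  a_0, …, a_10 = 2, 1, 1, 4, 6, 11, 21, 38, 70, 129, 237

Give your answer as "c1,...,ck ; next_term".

1,1,1 ; 436

  a_3 = 1·1 + 1·1 + 1·2 = 4
  a_4 = 1·4 + 1·1 + 1·1 = 6
  a_5 = 1·6 + 1·4 + 1·1 = 11
  a_6 = 1·11 + 1·6 + 1·4 = 21
  a_7 = 1·21 + 1·11 + 1·6 = 38
  a_8 = 1·38 + 1·21 + 1·11 = 70
  a_9 = 1·70 + 1·38 + 1·21 = 129
  a_10 = 1·129 + 1·70 + 1·38 = 237
  a_11 = 1·237 + 1·129 + 1·70 = 436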